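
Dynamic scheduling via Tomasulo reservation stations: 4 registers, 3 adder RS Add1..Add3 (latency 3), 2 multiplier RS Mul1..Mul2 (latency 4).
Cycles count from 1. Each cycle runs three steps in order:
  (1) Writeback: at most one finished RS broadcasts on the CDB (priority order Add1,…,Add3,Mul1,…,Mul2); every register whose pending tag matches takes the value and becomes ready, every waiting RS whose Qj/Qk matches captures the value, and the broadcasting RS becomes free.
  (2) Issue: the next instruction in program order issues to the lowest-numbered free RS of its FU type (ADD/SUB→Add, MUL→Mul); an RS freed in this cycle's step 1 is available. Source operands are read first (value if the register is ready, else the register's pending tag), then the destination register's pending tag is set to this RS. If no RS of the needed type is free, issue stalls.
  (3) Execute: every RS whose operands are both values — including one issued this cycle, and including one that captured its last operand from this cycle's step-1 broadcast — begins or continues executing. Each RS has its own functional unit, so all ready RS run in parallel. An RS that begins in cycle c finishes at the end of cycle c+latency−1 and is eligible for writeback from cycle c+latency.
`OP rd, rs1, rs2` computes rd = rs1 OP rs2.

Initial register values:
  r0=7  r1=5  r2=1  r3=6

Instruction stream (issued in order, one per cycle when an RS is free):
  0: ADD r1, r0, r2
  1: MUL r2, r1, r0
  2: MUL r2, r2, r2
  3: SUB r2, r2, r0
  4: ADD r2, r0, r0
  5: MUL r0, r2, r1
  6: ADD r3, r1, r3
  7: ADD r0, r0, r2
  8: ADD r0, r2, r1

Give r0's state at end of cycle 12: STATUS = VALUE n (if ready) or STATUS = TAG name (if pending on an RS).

STATUS = TAG Add3

c1: issue ADD r1<-Add1 | r0:7,r1:Add1,r2:1,r3:6
c2: issue MUL r2<-Mul1 | r0:7,r1:Add1,r2:Mul1,r3:6
c3: issue MUL r2<-Mul2 | r0:7,r1:Add1,r2:Mul2,r3:6
c4: CDB Add1=8; issue SUB r2<-Add1 | r0:7,r1:8,r2:Add1,r3:6
c5: issue ADD r2<-Add2 | r0:7,r1:8,r2:Add2,r3:6
c6: stall | r0:7,r1:8,r2:Add2,r3:6
c7: stall | r0:7,r1:8,r2:Add2,r3:6
c8: CDB Add2=14; stall | r0:7,r1:8,r2:14,r3:6
c9: CDB Mul1=56; issue MUL r0<-Mul1 | r0:Mul1,r1:8,r2:14,r3:6
c10: issue ADD r3<-Add2 | r0:Mul1,r1:8,r2:14,r3:Add2
c11: issue ADD r0<-Add3 | r0:Add3,r1:8,r2:14,r3:Add2
c12: stall | r0:Add3,r1:8,r2:14,r3:Add2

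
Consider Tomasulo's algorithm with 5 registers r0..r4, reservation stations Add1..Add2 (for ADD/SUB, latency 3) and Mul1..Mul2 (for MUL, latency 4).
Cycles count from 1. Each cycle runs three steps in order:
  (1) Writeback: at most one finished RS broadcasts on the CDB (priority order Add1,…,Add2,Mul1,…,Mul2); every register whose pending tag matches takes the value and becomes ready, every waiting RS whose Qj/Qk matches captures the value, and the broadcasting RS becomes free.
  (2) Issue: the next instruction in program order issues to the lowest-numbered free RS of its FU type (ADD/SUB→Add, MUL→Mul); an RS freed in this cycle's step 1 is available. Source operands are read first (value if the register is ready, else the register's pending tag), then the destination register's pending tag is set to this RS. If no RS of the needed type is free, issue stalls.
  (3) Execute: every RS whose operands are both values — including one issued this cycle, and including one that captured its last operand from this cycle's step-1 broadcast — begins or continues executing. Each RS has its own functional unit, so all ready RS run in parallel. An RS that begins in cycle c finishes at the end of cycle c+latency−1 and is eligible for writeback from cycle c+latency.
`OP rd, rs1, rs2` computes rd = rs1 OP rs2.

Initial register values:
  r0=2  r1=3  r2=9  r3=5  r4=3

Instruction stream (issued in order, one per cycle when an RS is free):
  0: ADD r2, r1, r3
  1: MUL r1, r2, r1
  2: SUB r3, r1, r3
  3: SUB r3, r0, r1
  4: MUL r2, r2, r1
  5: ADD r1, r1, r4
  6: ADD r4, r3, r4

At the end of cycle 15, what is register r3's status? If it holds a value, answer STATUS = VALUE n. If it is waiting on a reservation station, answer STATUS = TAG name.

STATUS = VALUE -22

cycle 1: issue ADD r2<-Add1 // r0:2,r1:3,r2:Add1,r3:5,r4:3
cycle 2: issue MUL r1<-Mul1 // r0:2,r1:Mul1,r2:Add1,r3:5,r4:3
cycle 3: issue SUB r3<-Add2 // r0:2,r1:Mul1,r2:Add1,r3:Add2,r4:3
cycle 4: CDB Add1=8; issue SUB r3<-Add1 // r0:2,r1:Mul1,r2:8,r3:Add1,r4:3
cycle 5: issue MUL r2<-Mul2 // r0:2,r1:Mul1,r2:Mul2,r3:Add1,r4:3
cycle 6: stall // r0:2,r1:Mul1,r2:Mul2,r3:Add1,r4:3
cycle 7: stall // r0:2,r1:Mul1,r2:Mul2,r3:Add1,r4:3
cycle 8: CDB Mul1=24; stall // r0:2,r1:24,r2:Mul2,r3:Add1,r4:3
cycle 9: stall // r0:2,r1:24,r2:Mul2,r3:Add1,r4:3
cycle 10: stall // r0:2,r1:24,r2:Mul2,r3:Add1,r4:3
cycle 11: CDB Add1=-22; issue ADD r1<-Add1 // r0:2,r1:Add1,r2:Mul2,r3:-22,r4:3
cycle 12: CDB Add2=19; issue ADD r4<-Add2 // r0:2,r1:Add1,r2:Mul2,r3:-22,r4:Add2
cycle 13: CDB Mul2=192 // r0:2,r1:Add1,r2:192,r3:-22,r4:Add2
cycle 14: CDB Add1=27 // r0:2,r1:27,r2:192,r3:-22,r4:Add2
cycle 15: CDB Add2=-19 // r0:2,r1:27,r2:192,r3:-22,r4:-19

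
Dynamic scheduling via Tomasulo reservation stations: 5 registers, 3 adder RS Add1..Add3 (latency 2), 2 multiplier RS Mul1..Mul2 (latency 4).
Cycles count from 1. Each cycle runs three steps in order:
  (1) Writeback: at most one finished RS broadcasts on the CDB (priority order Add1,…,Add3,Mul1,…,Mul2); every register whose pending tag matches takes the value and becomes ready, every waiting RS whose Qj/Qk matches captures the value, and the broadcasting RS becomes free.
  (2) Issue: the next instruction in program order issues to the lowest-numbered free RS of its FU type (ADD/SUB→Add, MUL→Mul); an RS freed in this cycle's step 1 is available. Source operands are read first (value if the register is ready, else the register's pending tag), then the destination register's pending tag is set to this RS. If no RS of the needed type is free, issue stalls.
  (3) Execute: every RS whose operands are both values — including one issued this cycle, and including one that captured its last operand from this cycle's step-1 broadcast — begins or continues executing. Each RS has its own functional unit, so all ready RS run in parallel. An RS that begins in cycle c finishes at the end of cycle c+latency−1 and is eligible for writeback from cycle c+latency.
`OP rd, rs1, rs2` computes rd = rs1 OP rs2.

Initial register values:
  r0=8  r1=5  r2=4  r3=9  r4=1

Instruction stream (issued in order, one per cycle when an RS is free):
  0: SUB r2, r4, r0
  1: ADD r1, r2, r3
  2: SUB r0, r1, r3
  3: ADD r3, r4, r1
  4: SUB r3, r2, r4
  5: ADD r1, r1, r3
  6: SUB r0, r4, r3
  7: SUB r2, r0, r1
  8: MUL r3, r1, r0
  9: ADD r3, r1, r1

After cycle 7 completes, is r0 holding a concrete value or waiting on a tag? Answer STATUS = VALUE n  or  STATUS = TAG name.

STATUS = VALUE -7

c1: issue SUB r2<-Add1 | r0:8,r1:5,r2:Add1,r3:9,r4:1
c2: issue ADD r1<-Add2 | r0:8,r1:Add2,r2:Add1,r3:9,r4:1
c3: CDB Add1=-7; issue SUB r0<-Add1 | r0:Add1,r1:Add2,r2:-7,r3:9,r4:1
c4: issue ADD r3<-Add3 | r0:Add1,r1:Add2,r2:-7,r3:Add3,r4:1
c5: CDB Add2=2; issue SUB r3<-Add2 | r0:Add1,r1:2,r2:-7,r3:Add2,r4:1
c6: stall | r0:Add1,r1:2,r2:-7,r3:Add2,r4:1
c7: CDB Add1=-7; issue ADD r1<-Add1 | r0:-7,r1:Add1,r2:-7,r3:Add2,r4:1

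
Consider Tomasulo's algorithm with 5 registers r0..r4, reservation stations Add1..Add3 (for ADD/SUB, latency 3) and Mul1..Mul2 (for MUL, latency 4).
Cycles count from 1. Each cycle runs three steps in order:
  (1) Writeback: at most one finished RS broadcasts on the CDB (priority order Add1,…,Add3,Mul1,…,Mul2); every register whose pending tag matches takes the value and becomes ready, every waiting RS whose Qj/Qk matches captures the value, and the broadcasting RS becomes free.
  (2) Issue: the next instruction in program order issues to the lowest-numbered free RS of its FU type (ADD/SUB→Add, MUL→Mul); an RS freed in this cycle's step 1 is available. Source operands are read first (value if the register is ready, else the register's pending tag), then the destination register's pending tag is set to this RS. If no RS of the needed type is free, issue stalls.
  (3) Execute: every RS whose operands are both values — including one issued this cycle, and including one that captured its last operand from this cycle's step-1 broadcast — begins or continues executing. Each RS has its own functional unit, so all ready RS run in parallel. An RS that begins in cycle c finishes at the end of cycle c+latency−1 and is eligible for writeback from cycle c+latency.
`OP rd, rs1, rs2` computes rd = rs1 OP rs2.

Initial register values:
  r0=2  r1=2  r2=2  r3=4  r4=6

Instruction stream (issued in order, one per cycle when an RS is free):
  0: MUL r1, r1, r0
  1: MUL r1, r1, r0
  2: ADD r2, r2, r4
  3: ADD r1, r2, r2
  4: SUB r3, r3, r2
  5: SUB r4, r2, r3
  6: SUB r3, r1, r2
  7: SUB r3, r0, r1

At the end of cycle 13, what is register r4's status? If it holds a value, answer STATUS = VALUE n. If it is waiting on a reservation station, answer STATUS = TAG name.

cycle 1: issue MUL r1<-Mul1 // r0:2,r1:Mul1,r2:2,r3:4,r4:6
cycle 2: issue MUL r1<-Mul2 // r0:2,r1:Mul2,r2:2,r3:4,r4:6
cycle 3: issue ADD r2<-Add1 // r0:2,r1:Mul2,r2:Add1,r3:4,r4:6
cycle 4: issue ADD r1<-Add2 // r0:2,r1:Add2,r2:Add1,r3:4,r4:6
cycle 5: CDB Mul1=4; issue SUB r3<-Add3 // r0:2,r1:Add2,r2:Add1,r3:Add3,r4:6
cycle 6: CDB Add1=8; issue SUB r4<-Add1 // r0:2,r1:Add2,r2:8,r3:Add3,r4:Add1
cycle 7: stall // r0:2,r1:Add2,r2:8,r3:Add3,r4:Add1
cycle 8: stall // r0:2,r1:Add2,r2:8,r3:Add3,r4:Add1
cycle 9: CDB Add2=16; issue SUB r3<-Add2 // r0:2,r1:16,r2:8,r3:Add2,r4:Add1
cycle 10: CDB Add3=-4; issue SUB r3<-Add3 // r0:2,r1:16,r2:8,r3:Add3,r4:Add1
cycle 11: CDB Mul2=8 // r0:2,r1:16,r2:8,r3:Add3,r4:Add1
cycle 12: CDB Add2=8 // r0:2,r1:16,r2:8,r3:Add3,r4:Add1
cycle 13: CDB Add1=12 // r0:2,r1:16,r2:8,r3:Add3,r4:12

STATUS = VALUE 12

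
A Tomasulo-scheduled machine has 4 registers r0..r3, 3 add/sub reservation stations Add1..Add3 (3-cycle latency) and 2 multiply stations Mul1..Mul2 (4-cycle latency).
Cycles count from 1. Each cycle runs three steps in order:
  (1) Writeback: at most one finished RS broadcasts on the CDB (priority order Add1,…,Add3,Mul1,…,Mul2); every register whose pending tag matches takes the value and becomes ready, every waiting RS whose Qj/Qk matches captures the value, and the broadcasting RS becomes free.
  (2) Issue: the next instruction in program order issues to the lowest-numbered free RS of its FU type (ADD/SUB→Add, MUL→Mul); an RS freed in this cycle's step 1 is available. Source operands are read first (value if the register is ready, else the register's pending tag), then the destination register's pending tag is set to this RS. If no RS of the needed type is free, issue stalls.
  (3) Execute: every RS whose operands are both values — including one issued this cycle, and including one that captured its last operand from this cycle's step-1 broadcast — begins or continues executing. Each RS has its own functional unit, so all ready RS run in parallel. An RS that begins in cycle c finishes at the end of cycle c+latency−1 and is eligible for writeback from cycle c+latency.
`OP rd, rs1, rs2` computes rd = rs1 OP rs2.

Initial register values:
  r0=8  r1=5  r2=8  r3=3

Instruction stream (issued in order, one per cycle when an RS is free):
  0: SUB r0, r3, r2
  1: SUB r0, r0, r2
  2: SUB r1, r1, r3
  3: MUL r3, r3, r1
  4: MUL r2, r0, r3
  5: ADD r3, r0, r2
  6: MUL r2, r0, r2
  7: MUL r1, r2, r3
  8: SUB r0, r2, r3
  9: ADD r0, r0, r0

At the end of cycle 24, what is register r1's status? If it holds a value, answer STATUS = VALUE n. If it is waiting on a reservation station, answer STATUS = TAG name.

c1: issue SUB r0<-Add1 | r0:Add1,r1:5,r2:8,r3:3
c2: issue SUB r0<-Add2 | r0:Add2,r1:5,r2:8,r3:3
c3: issue SUB r1<-Add3 | r0:Add2,r1:Add3,r2:8,r3:3
c4: CDB Add1=-5; issue MUL r3<-Mul1 | r0:Add2,r1:Add3,r2:8,r3:Mul1
c5: issue MUL r2<-Mul2 | r0:Add2,r1:Add3,r2:Mul2,r3:Mul1
c6: CDB Add3=2; issue ADD r3<-Add1 | r0:Add2,r1:2,r2:Mul2,r3:Add1
c7: CDB Add2=-13; stall | r0:-13,r1:2,r2:Mul2,r3:Add1
c8: stall | r0:-13,r1:2,r2:Mul2,r3:Add1
c9: stall | r0:-13,r1:2,r2:Mul2,r3:Add1
c10: CDB Mul1=6; issue MUL r2<-Mul1 | r0:-13,r1:2,r2:Mul1,r3:Add1
c11: stall | r0:-13,r1:2,r2:Mul1,r3:Add1
c12: stall | r0:-13,r1:2,r2:Mul1,r3:Add1
c13: stall | r0:-13,r1:2,r2:Mul1,r3:Add1
c14: CDB Mul2=-78; issue MUL r1<-Mul2 | r0:-13,r1:Mul2,r2:Mul1,r3:Add1
c15: issue SUB r0<-Add2 | r0:Add2,r1:Mul2,r2:Mul1,r3:Add1
c16: issue ADD r0<-Add3 | r0:Add3,r1:Mul2,r2:Mul1,r3:Add1
c17: CDB Add1=-91 | r0:Add3,r1:Mul2,r2:Mul1,r3:-91
c18: CDB Mul1=1014 | r0:Add3,r1:Mul2,r2:1014,r3:-91
c19: - | r0:Add3,r1:Mul2,r2:1014,r3:-91
c20: - | r0:Add3,r1:Mul2,r2:1014,r3:-91
c21: CDB Add2=1105 | r0:Add3,r1:Mul2,r2:1014,r3:-91
c22: CDB Mul2=-92274 | r0:Add3,r1:-92274,r2:1014,r3:-91
c23: - | r0:Add3,r1:-92274,r2:1014,r3:-91
c24: CDB Add3=2210 | r0:2210,r1:-92274,r2:1014,r3:-91

STATUS = VALUE -92274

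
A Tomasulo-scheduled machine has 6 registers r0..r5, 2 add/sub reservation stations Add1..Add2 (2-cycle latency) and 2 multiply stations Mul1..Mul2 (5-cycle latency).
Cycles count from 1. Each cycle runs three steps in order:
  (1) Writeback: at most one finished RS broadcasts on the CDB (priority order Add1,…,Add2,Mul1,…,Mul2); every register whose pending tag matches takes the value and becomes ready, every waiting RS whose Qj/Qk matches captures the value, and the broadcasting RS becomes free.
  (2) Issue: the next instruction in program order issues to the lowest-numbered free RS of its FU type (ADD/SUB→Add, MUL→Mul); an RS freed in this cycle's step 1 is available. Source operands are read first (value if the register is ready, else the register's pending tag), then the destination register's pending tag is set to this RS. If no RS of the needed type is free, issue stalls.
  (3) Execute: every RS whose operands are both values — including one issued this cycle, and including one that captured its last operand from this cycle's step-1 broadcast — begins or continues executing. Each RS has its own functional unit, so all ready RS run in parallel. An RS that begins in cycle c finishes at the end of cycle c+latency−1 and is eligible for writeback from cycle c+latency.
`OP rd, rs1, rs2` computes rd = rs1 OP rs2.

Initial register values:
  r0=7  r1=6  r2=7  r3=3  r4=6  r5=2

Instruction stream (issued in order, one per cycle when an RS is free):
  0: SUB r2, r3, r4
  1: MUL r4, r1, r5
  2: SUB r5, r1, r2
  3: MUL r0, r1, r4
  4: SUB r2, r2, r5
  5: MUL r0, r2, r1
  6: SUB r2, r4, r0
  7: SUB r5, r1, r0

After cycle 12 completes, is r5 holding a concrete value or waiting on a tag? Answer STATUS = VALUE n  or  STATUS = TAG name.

STATUS = TAG Add2

  c1: issue SUB r2<-Add1  regs: r0:7,r1:6,r2:Add1,r3:3,r4:6,r5:2
  c2: issue MUL r4<-Mul1  regs: r0:7,r1:6,r2:Add1,r3:3,r4:Mul1,r5:2
  c3: CDB Add1=-3; issue SUB r5<-Add1  regs: r0:7,r1:6,r2:-3,r3:3,r4:Mul1,r5:Add1
  c4: issue MUL r0<-Mul2  regs: r0:Mul2,r1:6,r2:-3,r3:3,r4:Mul1,r5:Add1
  c5: CDB Add1=9; issue SUB r2<-Add1  regs: r0:Mul2,r1:6,r2:Add1,r3:3,r4:Mul1,r5:9
  c6: stall  regs: r0:Mul2,r1:6,r2:Add1,r3:3,r4:Mul1,r5:9
  c7: CDB Add1=-12; stall  regs: r0:Mul2,r1:6,r2:-12,r3:3,r4:Mul1,r5:9
  c8: CDB Mul1=12; issue MUL r0<-Mul1  regs: r0:Mul1,r1:6,r2:-12,r3:3,r4:12,r5:9
  c9: issue SUB r2<-Add1  regs: r0:Mul1,r1:6,r2:Add1,r3:3,r4:12,r5:9
  c10: issue SUB r5<-Add2  regs: r0:Mul1,r1:6,r2:Add1,r3:3,r4:12,r5:Add2
  c11: -  regs: r0:Mul1,r1:6,r2:Add1,r3:3,r4:12,r5:Add2
  c12: -  regs: r0:Mul1,r1:6,r2:Add1,r3:3,r4:12,r5:Add2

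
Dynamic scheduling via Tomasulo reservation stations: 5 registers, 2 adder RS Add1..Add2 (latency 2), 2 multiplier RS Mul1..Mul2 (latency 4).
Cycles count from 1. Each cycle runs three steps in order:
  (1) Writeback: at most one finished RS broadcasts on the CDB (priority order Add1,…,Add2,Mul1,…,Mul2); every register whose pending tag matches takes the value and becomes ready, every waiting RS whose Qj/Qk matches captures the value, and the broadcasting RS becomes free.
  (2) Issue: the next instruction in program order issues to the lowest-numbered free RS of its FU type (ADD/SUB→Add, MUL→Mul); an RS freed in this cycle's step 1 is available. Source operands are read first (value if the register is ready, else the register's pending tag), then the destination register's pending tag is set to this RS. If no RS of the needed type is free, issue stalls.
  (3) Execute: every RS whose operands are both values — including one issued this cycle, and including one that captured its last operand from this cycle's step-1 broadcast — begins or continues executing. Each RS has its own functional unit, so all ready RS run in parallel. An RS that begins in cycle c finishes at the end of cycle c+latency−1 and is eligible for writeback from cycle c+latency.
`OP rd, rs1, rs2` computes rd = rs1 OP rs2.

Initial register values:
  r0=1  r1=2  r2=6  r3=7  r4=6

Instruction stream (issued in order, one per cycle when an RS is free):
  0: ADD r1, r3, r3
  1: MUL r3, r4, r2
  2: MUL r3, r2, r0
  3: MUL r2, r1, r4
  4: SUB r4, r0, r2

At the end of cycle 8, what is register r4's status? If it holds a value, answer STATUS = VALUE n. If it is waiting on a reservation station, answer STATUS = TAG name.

c1: issue ADD r1<-Add1 | r0:1,r1:Add1,r2:6,r3:7,r4:6
c2: issue MUL r3<-Mul1 | r0:1,r1:Add1,r2:6,r3:Mul1,r4:6
c3: CDB Add1=14; issue MUL r3<-Mul2 | r0:1,r1:14,r2:6,r3:Mul2,r4:6
c4: stall | r0:1,r1:14,r2:6,r3:Mul2,r4:6
c5: stall | r0:1,r1:14,r2:6,r3:Mul2,r4:6
c6: CDB Mul1=36; issue MUL r2<-Mul1 | r0:1,r1:14,r2:Mul1,r3:Mul2,r4:6
c7: CDB Mul2=6; issue SUB r4<-Add1 | r0:1,r1:14,r2:Mul1,r3:6,r4:Add1
c8: - | r0:1,r1:14,r2:Mul1,r3:6,r4:Add1

STATUS = TAG Add1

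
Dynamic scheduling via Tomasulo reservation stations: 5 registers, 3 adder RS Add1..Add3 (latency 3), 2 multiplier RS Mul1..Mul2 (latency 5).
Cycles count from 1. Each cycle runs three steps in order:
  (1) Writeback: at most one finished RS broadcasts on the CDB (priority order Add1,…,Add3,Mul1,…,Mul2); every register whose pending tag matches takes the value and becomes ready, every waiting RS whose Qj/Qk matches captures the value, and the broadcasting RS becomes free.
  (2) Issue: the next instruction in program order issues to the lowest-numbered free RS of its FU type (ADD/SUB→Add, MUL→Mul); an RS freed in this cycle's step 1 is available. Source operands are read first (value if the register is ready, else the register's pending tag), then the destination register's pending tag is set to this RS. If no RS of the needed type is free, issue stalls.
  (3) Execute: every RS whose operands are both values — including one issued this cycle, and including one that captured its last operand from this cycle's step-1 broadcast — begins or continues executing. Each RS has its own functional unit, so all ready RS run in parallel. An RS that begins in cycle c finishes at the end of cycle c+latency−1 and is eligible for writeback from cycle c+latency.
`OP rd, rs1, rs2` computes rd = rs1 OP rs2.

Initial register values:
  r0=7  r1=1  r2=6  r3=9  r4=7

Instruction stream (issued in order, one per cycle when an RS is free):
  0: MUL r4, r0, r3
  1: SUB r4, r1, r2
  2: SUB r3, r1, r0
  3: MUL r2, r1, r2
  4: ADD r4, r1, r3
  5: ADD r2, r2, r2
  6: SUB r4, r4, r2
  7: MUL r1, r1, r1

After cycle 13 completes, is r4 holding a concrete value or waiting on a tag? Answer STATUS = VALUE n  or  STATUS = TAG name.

  c1: issue MUL r4<-Mul1  regs: r0:7,r1:1,r2:6,r3:9,r4:Mul1
  c2: issue SUB r4<-Add1  regs: r0:7,r1:1,r2:6,r3:9,r4:Add1
  c3: issue SUB r3<-Add2  regs: r0:7,r1:1,r2:6,r3:Add2,r4:Add1
  c4: issue MUL r2<-Mul2  regs: r0:7,r1:1,r2:Mul2,r3:Add2,r4:Add1
  c5: CDB Add1=-5; issue ADD r4<-Add1  regs: r0:7,r1:1,r2:Mul2,r3:Add2,r4:Add1
  c6: CDB Add2=-6; issue ADD r2<-Add2  regs: r0:7,r1:1,r2:Add2,r3:-6,r4:Add1
  c7: CDB Mul1=63; issue SUB r4<-Add3  regs: r0:7,r1:1,r2:Add2,r3:-6,r4:Add3
  c8: issue MUL r1<-Mul1  regs: r0:7,r1:Mul1,r2:Add2,r3:-6,r4:Add3
  c9: CDB Add1=-5  regs: r0:7,r1:Mul1,r2:Add2,r3:-6,r4:Add3
  c10: CDB Mul2=6  regs: r0:7,r1:Mul1,r2:Add2,r3:-6,r4:Add3
  c11: -  regs: r0:7,r1:Mul1,r2:Add2,r3:-6,r4:Add3
  c12: -  regs: r0:7,r1:Mul1,r2:Add2,r3:-6,r4:Add3
  c13: CDB Add2=12  regs: r0:7,r1:Mul1,r2:12,r3:-6,r4:Add3

STATUS = TAG Add3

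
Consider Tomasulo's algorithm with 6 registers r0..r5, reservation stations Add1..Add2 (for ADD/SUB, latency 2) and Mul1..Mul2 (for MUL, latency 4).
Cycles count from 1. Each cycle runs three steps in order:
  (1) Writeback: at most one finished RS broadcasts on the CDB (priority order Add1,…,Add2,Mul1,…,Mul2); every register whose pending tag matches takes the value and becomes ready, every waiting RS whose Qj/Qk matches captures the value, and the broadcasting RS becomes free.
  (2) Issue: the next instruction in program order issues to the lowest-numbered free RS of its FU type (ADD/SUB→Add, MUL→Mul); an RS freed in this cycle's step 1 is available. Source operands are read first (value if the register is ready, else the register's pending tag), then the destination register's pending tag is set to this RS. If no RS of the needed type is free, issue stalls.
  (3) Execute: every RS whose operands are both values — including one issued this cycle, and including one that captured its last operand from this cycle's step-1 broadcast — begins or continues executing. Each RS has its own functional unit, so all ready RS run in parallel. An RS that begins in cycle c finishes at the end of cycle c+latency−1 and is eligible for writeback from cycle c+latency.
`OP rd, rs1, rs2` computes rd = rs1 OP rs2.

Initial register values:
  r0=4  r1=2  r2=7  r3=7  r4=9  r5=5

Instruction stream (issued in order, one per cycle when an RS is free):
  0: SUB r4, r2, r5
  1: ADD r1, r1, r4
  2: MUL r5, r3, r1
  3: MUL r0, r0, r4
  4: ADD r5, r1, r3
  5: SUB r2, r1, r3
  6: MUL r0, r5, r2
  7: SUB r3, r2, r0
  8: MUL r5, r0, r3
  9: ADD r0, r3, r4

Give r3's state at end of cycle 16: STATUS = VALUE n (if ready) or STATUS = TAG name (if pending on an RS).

STATUS = VALUE 30

cycle 1: issue SUB r4<-Add1 // r0:4,r1:2,r2:7,r3:7,r4:Add1,r5:5
cycle 2: issue ADD r1<-Add2 // r0:4,r1:Add2,r2:7,r3:7,r4:Add1,r5:5
cycle 3: CDB Add1=2; issue MUL r5<-Mul1 // r0:4,r1:Add2,r2:7,r3:7,r4:2,r5:Mul1
cycle 4: issue MUL r0<-Mul2 // r0:Mul2,r1:Add2,r2:7,r3:7,r4:2,r5:Mul1
cycle 5: CDB Add2=4; issue ADD r5<-Add1 // r0:Mul2,r1:4,r2:7,r3:7,r4:2,r5:Add1
cycle 6: issue SUB r2<-Add2 // r0:Mul2,r1:4,r2:Add2,r3:7,r4:2,r5:Add1
cycle 7: CDB Add1=11; stall // r0:Mul2,r1:4,r2:Add2,r3:7,r4:2,r5:11
cycle 8: CDB Add2=-3; stall // r0:Mul2,r1:4,r2:-3,r3:7,r4:2,r5:11
cycle 9: CDB Mul1=28; issue MUL r0<-Mul1 // r0:Mul1,r1:4,r2:-3,r3:7,r4:2,r5:11
cycle 10: CDB Mul2=8; issue SUB r3<-Add1 // r0:Mul1,r1:4,r2:-3,r3:Add1,r4:2,r5:11
cycle 11: issue MUL r5<-Mul2 // r0:Mul1,r1:4,r2:-3,r3:Add1,r4:2,r5:Mul2
cycle 12: issue ADD r0<-Add2 // r0:Add2,r1:4,r2:-3,r3:Add1,r4:2,r5:Mul2
cycle 13: CDB Mul1=-33 // r0:Add2,r1:4,r2:-3,r3:Add1,r4:2,r5:Mul2
cycle 14: - // r0:Add2,r1:4,r2:-3,r3:Add1,r4:2,r5:Mul2
cycle 15: CDB Add1=30 // r0:Add2,r1:4,r2:-3,r3:30,r4:2,r5:Mul2
cycle 16: - // r0:Add2,r1:4,r2:-3,r3:30,r4:2,r5:Mul2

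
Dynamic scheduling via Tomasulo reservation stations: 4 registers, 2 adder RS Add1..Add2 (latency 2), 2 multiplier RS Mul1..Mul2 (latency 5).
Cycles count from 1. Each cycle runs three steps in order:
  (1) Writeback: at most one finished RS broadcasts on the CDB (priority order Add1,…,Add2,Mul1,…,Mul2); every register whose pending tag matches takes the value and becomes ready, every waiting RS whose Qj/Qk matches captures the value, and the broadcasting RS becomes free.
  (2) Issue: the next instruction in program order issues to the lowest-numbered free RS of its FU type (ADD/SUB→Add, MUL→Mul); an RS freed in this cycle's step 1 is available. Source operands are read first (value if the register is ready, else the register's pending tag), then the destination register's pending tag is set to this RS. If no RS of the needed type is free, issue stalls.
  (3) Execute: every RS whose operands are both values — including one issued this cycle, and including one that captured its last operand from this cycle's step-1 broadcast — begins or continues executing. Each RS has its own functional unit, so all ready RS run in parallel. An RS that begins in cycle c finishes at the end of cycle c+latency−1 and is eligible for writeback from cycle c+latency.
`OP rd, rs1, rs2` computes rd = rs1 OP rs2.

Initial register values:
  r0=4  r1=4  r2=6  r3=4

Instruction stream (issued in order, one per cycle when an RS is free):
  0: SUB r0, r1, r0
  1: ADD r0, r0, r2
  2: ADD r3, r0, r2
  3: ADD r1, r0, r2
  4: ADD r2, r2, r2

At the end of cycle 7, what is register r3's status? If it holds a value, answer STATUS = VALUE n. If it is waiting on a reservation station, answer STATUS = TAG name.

c1: issue SUB r0<-Add1 | r0:Add1,r1:4,r2:6,r3:4
c2: issue ADD r0<-Add2 | r0:Add2,r1:4,r2:6,r3:4
c3: CDB Add1=0; issue ADD r3<-Add1 | r0:Add2,r1:4,r2:6,r3:Add1
c4: stall | r0:Add2,r1:4,r2:6,r3:Add1
c5: CDB Add2=6; issue ADD r1<-Add2 | r0:6,r1:Add2,r2:6,r3:Add1
c6: stall | r0:6,r1:Add2,r2:6,r3:Add1
c7: CDB Add1=12; issue ADD r2<-Add1 | r0:6,r1:Add2,r2:Add1,r3:12

STATUS = VALUE 12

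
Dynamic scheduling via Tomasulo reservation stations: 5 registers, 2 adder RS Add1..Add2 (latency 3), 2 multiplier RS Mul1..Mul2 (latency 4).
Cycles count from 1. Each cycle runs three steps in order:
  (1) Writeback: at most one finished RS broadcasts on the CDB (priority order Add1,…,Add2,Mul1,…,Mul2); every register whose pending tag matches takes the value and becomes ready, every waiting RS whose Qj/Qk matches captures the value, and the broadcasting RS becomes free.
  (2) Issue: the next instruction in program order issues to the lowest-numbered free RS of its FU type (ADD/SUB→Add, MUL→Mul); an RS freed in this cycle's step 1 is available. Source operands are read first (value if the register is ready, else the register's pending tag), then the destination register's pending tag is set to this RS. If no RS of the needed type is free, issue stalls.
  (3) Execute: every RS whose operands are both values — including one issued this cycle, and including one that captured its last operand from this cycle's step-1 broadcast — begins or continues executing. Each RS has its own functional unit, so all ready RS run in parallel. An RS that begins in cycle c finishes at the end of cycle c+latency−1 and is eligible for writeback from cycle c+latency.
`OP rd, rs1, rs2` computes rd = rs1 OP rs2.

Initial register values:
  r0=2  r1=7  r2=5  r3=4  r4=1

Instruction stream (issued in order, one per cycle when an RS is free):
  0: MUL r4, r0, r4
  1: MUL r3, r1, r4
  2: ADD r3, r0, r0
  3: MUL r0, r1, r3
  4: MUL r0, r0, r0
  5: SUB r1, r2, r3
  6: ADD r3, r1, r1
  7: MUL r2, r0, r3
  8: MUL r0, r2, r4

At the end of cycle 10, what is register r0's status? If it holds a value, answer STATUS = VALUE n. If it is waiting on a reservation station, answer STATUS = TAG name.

STATUS = TAG Mul2

cycle 1: issue MUL r4<-Mul1 // r0:2,r1:7,r2:5,r3:4,r4:Mul1
cycle 2: issue MUL r3<-Mul2 // r0:2,r1:7,r2:5,r3:Mul2,r4:Mul1
cycle 3: issue ADD r3<-Add1 // r0:2,r1:7,r2:5,r3:Add1,r4:Mul1
cycle 4: stall // r0:2,r1:7,r2:5,r3:Add1,r4:Mul1
cycle 5: CDB Mul1=2; issue MUL r0<-Mul1 // r0:Mul1,r1:7,r2:5,r3:Add1,r4:2
cycle 6: CDB Add1=4; stall // r0:Mul1,r1:7,r2:5,r3:4,r4:2
cycle 7: stall // r0:Mul1,r1:7,r2:5,r3:4,r4:2
cycle 8: stall // r0:Mul1,r1:7,r2:5,r3:4,r4:2
cycle 9: CDB Mul2=14; issue MUL r0<-Mul2 // r0:Mul2,r1:7,r2:5,r3:4,r4:2
cycle 10: CDB Mul1=28; issue SUB r1<-Add1 // r0:Mul2,r1:Add1,r2:5,r3:4,r4:2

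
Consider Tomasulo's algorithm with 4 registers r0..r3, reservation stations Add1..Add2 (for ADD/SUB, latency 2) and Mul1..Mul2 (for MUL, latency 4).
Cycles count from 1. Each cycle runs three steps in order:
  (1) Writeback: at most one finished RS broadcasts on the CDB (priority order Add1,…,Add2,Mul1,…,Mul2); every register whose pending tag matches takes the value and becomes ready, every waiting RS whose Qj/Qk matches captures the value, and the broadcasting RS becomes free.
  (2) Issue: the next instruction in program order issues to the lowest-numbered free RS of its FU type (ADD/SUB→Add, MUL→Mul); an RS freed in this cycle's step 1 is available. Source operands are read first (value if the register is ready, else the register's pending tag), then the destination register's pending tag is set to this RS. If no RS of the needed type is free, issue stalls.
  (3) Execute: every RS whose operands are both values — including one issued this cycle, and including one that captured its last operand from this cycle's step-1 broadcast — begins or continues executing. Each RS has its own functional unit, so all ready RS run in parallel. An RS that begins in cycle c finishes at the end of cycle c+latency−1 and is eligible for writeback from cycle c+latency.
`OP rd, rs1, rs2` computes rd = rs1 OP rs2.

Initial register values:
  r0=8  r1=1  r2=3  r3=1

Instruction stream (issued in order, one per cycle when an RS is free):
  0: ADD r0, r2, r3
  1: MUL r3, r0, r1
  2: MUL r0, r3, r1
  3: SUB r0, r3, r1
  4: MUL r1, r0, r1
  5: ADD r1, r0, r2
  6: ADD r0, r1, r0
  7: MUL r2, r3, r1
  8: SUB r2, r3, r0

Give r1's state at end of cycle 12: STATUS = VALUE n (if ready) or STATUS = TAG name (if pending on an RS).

cycle 1: issue ADD r0<-Add1 // r0:Add1,r1:1,r2:3,r3:1
cycle 2: issue MUL r3<-Mul1 // r0:Add1,r1:1,r2:3,r3:Mul1
cycle 3: CDB Add1=4; issue MUL r0<-Mul2 // r0:Mul2,r1:1,r2:3,r3:Mul1
cycle 4: issue SUB r0<-Add1 // r0:Add1,r1:1,r2:3,r3:Mul1
cycle 5: stall // r0:Add1,r1:1,r2:3,r3:Mul1
cycle 6: stall // r0:Add1,r1:1,r2:3,r3:Mul1
cycle 7: CDB Mul1=4; issue MUL r1<-Mul1 // r0:Add1,r1:Mul1,r2:3,r3:4
cycle 8: issue ADD r1<-Add2 // r0:Add1,r1:Add2,r2:3,r3:4
cycle 9: CDB Add1=3; issue ADD r0<-Add1 // r0:Add1,r1:Add2,r2:3,r3:4
cycle 10: stall // r0:Add1,r1:Add2,r2:3,r3:4
cycle 11: CDB Add2=6; stall // r0:Add1,r1:6,r2:3,r3:4
cycle 12: CDB Mul2=4; issue MUL r2<-Mul2 // r0:Add1,r1:6,r2:Mul2,r3:4

STATUS = VALUE 6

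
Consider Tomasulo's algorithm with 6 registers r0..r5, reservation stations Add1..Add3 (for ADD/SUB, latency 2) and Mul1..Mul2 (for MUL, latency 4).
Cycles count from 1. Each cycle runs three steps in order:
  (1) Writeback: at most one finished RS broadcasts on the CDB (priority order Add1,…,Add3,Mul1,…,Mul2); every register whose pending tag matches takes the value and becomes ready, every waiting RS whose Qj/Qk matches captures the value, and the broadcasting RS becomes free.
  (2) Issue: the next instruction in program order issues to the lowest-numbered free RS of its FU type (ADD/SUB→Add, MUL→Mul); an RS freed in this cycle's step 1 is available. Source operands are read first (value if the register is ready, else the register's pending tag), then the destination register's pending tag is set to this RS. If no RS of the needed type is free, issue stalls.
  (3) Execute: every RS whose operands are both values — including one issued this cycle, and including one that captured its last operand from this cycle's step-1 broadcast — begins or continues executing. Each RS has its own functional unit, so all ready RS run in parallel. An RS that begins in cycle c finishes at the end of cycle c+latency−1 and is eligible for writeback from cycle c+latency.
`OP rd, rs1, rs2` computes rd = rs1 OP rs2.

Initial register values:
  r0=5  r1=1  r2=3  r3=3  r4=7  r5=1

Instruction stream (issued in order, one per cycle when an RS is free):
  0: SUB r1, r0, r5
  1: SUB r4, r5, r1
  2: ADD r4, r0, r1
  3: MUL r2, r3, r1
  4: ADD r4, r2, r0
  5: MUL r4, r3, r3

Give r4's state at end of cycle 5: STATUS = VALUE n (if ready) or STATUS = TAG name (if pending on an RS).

STATUS = TAG Add1

  c1: issue SUB r1<-Add1  regs: r0:5,r1:Add1,r2:3,r3:3,r4:7,r5:1
  c2: issue SUB r4<-Add2  regs: r0:5,r1:Add1,r2:3,r3:3,r4:Add2,r5:1
  c3: CDB Add1=4; issue ADD r4<-Add1  regs: r0:5,r1:4,r2:3,r3:3,r4:Add1,r5:1
  c4: issue MUL r2<-Mul1  regs: r0:5,r1:4,r2:Mul1,r3:3,r4:Add1,r5:1
  c5: CDB Add1=9; issue ADD r4<-Add1  regs: r0:5,r1:4,r2:Mul1,r3:3,r4:Add1,r5:1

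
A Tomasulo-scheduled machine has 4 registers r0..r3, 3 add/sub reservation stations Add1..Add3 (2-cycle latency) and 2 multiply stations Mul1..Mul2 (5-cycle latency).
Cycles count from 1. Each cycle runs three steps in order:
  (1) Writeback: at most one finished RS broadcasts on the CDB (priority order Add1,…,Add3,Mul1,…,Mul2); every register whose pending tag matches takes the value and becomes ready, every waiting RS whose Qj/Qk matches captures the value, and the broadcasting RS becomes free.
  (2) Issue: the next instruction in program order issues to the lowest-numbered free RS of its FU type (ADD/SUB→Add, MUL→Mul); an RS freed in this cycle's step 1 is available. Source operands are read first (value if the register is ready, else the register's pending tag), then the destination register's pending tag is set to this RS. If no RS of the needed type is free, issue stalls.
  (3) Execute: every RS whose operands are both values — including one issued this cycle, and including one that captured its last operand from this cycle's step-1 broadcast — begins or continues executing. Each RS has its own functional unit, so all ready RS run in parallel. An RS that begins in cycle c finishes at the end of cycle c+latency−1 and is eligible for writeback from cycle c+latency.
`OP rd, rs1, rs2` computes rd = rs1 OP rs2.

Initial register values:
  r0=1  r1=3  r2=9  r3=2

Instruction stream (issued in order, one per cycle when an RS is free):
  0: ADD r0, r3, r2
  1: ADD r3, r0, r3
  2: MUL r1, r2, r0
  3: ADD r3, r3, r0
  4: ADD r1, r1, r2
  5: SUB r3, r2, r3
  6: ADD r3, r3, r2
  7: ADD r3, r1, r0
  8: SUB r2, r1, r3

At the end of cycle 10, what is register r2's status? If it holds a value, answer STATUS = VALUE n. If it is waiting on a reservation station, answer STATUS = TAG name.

c1: issue ADD r0<-Add1 | r0:Add1,r1:3,r2:9,r3:2
c2: issue ADD r3<-Add2 | r0:Add1,r1:3,r2:9,r3:Add2
c3: CDB Add1=11; issue MUL r1<-Mul1 | r0:11,r1:Mul1,r2:9,r3:Add2
c4: issue ADD r3<-Add1 | r0:11,r1:Mul1,r2:9,r3:Add1
c5: CDB Add2=13; issue ADD r1<-Add2 | r0:11,r1:Add2,r2:9,r3:Add1
c6: issue SUB r3<-Add3 | r0:11,r1:Add2,r2:9,r3:Add3
c7: CDB Add1=24; issue ADD r3<-Add1 | r0:11,r1:Add2,r2:9,r3:Add1
c8: CDB Mul1=99; stall | r0:11,r1:Add2,r2:9,r3:Add1
c9: CDB Add3=-15; issue ADD r3<-Add3 | r0:11,r1:Add2,r2:9,r3:Add3
c10: CDB Add2=108; issue SUB r2<-Add2 | r0:11,r1:108,r2:Add2,r3:Add3

STATUS = TAG Add2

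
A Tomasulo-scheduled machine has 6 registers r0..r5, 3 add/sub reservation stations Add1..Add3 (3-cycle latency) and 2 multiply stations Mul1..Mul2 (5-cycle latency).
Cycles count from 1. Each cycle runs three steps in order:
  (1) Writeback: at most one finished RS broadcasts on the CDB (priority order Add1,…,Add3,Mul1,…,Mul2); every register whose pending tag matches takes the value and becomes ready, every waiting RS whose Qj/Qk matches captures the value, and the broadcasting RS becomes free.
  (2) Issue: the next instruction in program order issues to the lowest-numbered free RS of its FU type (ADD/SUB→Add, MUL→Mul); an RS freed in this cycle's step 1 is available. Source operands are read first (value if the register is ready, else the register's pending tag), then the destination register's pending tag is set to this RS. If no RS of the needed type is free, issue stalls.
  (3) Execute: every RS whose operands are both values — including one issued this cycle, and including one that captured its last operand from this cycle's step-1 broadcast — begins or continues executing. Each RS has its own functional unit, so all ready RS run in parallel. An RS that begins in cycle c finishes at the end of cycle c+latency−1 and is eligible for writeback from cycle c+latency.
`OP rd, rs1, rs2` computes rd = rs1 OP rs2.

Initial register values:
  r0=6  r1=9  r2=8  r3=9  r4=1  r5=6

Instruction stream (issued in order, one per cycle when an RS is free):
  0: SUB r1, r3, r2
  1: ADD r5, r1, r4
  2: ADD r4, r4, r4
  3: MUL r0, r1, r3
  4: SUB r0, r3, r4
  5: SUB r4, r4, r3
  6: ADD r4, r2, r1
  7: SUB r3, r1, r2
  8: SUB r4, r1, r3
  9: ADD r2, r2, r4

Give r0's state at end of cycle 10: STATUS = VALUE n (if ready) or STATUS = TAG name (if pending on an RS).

cycle 1: issue SUB r1<-Add1 // r0:6,r1:Add1,r2:8,r3:9,r4:1,r5:6
cycle 2: issue ADD r5<-Add2 // r0:6,r1:Add1,r2:8,r3:9,r4:1,r5:Add2
cycle 3: issue ADD r4<-Add3 // r0:6,r1:Add1,r2:8,r3:9,r4:Add3,r5:Add2
cycle 4: CDB Add1=1; issue MUL r0<-Mul1 // r0:Mul1,r1:1,r2:8,r3:9,r4:Add3,r5:Add2
cycle 5: issue SUB r0<-Add1 // r0:Add1,r1:1,r2:8,r3:9,r4:Add3,r5:Add2
cycle 6: CDB Add3=2; issue SUB r4<-Add3 // r0:Add1,r1:1,r2:8,r3:9,r4:Add3,r5:Add2
cycle 7: CDB Add2=2; issue ADD r4<-Add2 // r0:Add1,r1:1,r2:8,r3:9,r4:Add2,r5:2
cycle 8: stall // r0:Add1,r1:1,r2:8,r3:9,r4:Add2,r5:2
cycle 9: CDB Add1=7; issue SUB r3<-Add1 // r0:7,r1:1,r2:8,r3:Add1,r4:Add2,r5:2
cycle 10: CDB Add2=9; issue SUB r4<-Add2 // r0:7,r1:1,r2:8,r3:Add1,r4:Add2,r5:2

STATUS = VALUE 7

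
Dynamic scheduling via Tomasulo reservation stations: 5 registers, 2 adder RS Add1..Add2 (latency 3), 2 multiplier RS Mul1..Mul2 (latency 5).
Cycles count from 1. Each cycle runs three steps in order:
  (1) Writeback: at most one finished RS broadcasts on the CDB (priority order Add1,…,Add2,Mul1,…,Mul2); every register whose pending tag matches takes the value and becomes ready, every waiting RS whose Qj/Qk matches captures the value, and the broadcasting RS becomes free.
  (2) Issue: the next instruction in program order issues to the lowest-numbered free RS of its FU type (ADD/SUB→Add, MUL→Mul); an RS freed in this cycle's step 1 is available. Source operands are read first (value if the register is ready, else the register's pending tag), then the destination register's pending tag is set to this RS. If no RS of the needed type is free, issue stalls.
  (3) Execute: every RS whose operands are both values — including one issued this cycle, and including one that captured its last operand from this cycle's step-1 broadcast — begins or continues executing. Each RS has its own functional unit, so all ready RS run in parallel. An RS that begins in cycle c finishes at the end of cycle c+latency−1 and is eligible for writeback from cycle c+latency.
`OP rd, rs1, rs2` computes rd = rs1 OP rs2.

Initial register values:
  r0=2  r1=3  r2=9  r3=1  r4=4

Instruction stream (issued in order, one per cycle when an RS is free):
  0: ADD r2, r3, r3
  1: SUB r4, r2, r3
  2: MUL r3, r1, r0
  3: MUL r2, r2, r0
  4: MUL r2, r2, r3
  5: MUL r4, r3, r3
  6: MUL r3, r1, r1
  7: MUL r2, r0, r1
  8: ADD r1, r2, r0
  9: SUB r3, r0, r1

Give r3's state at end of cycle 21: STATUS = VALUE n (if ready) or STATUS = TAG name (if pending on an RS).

STATUS = TAG Add2

c1: issue ADD r2<-Add1 | r0:2,r1:3,r2:Add1,r3:1,r4:4
c2: issue SUB r4<-Add2 | r0:2,r1:3,r2:Add1,r3:1,r4:Add2
c3: issue MUL r3<-Mul1 | r0:2,r1:3,r2:Add1,r3:Mul1,r4:Add2
c4: CDB Add1=2; issue MUL r2<-Mul2 | r0:2,r1:3,r2:Mul2,r3:Mul1,r4:Add2
c5: stall | r0:2,r1:3,r2:Mul2,r3:Mul1,r4:Add2
c6: stall | r0:2,r1:3,r2:Mul2,r3:Mul1,r4:Add2
c7: CDB Add2=1; stall | r0:2,r1:3,r2:Mul2,r3:Mul1,r4:1
c8: CDB Mul1=6; issue MUL r2<-Mul1 | r0:2,r1:3,r2:Mul1,r3:6,r4:1
c9: CDB Mul2=4; issue MUL r4<-Mul2 | r0:2,r1:3,r2:Mul1,r3:6,r4:Mul2
c10: stall | r0:2,r1:3,r2:Mul1,r3:6,r4:Mul2
c11: stall | r0:2,r1:3,r2:Mul1,r3:6,r4:Mul2
c12: stall | r0:2,r1:3,r2:Mul1,r3:6,r4:Mul2
c13: stall | r0:2,r1:3,r2:Mul1,r3:6,r4:Mul2
c14: CDB Mul1=24; issue MUL r3<-Mul1 | r0:2,r1:3,r2:24,r3:Mul1,r4:Mul2
c15: CDB Mul2=36; issue MUL r2<-Mul2 | r0:2,r1:3,r2:Mul2,r3:Mul1,r4:36
c16: issue ADD r1<-Add1 | r0:2,r1:Add1,r2:Mul2,r3:Mul1,r4:36
c17: issue SUB r3<-Add2 | r0:2,r1:Add1,r2:Mul2,r3:Add2,r4:36
c18: - | r0:2,r1:Add1,r2:Mul2,r3:Add2,r4:36
c19: CDB Mul1=9 | r0:2,r1:Add1,r2:Mul2,r3:Add2,r4:36
c20: CDB Mul2=6 | r0:2,r1:Add1,r2:6,r3:Add2,r4:36
c21: - | r0:2,r1:Add1,r2:6,r3:Add2,r4:36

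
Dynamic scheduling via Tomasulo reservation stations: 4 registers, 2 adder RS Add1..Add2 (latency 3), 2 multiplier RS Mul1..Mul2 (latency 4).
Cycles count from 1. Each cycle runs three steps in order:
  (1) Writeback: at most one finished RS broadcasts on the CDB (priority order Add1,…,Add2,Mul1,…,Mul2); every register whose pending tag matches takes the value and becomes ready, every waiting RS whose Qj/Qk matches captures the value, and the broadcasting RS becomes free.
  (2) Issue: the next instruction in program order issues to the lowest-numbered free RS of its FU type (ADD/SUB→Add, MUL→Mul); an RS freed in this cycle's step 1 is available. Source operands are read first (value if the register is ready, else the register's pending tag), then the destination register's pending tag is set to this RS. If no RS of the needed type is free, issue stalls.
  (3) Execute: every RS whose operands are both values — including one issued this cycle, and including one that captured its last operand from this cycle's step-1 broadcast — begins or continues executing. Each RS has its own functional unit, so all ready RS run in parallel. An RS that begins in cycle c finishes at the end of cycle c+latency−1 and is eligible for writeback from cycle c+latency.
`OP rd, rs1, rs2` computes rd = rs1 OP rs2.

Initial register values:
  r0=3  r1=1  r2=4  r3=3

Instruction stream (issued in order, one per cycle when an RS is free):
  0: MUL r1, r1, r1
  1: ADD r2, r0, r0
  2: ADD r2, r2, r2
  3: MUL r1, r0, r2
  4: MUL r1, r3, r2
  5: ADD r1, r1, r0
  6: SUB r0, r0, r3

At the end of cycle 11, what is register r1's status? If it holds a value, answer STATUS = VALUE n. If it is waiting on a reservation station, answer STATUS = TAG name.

STATUS = TAG Add1

c1: issue MUL r1<-Mul1 | r0:3,r1:Mul1,r2:4,r3:3
c2: issue ADD r2<-Add1 | r0:3,r1:Mul1,r2:Add1,r3:3
c3: issue ADD r2<-Add2 | r0:3,r1:Mul1,r2:Add2,r3:3
c4: issue MUL r1<-Mul2 | r0:3,r1:Mul2,r2:Add2,r3:3
c5: CDB Add1=6; stall | r0:3,r1:Mul2,r2:Add2,r3:3
c6: CDB Mul1=1; issue MUL r1<-Mul1 | r0:3,r1:Mul1,r2:Add2,r3:3
c7: issue ADD r1<-Add1 | r0:3,r1:Add1,r2:Add2,r3:3
c8: CDB Add2=12; issue SUB r0<-Add2 | r0:Add2,r1:Add1,r2:12,r3:3
c9: - | r0:Add2,r1:Add1,r2:12,r3:3
c10: - | r0:Add2,r1:Add1,r2:12,r3:3
c11: CDB Add2=0 | r0:0,r1:Add1,r2:12,r3:3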